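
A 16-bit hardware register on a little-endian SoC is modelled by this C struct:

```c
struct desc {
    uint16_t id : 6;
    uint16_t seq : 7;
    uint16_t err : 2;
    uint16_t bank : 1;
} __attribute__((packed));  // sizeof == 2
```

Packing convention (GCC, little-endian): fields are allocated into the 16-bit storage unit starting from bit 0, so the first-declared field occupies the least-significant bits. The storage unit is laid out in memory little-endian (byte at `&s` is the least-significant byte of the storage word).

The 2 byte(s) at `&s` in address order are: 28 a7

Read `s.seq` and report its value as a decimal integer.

28

[0]=0x28 [1]=0xa7 (little-endian) → word 0xa728
id:6 @ bit 0 → (0xa728>>0)&0x3f = 0x28
seq:7 @ bit 6 → (0xa728>>6)&0x7f = 0x1c  ←
err:2 @ bit 13 → (0xa728>>13)&0x3 = 0x1
bank:1 @ bit 15 → (0xa728>>15)&0x1 = 0x1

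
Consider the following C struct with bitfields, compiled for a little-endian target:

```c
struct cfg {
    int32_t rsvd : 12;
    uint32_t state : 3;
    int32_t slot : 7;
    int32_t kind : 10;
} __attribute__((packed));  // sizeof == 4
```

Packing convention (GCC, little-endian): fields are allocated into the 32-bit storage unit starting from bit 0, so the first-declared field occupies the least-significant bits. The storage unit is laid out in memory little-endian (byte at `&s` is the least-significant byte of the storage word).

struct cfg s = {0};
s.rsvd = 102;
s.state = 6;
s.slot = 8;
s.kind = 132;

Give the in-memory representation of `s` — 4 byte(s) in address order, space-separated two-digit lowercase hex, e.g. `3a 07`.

[0+:12] rsvd=102 & 0xfff = 0x66; word=0x00000066
[12+:3] state=6 & 0x7 = 0x6; word=0x00006066
[15+:7] slot=8 & 0x7f = 0x8; word=0x00046066
[22+:10] kind=132 & 0x3ff = 0x84; word=0x21046066
word = 0x21046066 → little-endian bytes:
  [0]=0x66  [1]=0x60  [2]=0x04  [3]=0x21

66 60 04 21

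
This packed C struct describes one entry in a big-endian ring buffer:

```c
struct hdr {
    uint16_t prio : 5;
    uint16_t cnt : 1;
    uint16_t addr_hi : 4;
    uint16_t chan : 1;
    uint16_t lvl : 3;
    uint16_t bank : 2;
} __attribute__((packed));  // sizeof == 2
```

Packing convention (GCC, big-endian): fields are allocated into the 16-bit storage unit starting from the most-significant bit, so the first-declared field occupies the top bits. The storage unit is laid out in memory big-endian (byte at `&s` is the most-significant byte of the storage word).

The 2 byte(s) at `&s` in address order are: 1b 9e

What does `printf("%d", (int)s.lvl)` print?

[0]=0x1b [1]=0x9e (big-endian) → word 0x1b9e
prio [11+:5] = (word>>11) & 0x1f = 3
cnt [10+:1] = (word>>10) & 0x1 = 0
addr_hi [6+:4] = (word>>6) & 0xf = 14
chan [5+:1] = (word>>5) & 0x1 = 0
lvl [2+:3] = (word>>2) & 0x7 = 7  ←
bank [0+:2] = (word>>0) & 0x3 = 2

7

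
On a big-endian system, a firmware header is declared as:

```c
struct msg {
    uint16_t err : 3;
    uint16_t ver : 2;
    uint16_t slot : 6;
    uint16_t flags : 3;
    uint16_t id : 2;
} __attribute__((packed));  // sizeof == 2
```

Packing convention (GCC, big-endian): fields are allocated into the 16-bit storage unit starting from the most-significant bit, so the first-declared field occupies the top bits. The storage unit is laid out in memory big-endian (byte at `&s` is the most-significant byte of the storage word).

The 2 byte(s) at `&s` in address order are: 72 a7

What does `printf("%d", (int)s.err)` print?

3

[0]=0x72 [1]=0xa7 (big-endian) → word 0x72a7
err [13+:3] = (word>>13) & 0x7 = 3  ←
ver [11+:2] = (word>>11) & 0x3 = 2
slot [5+:6] = (word>>5) & 0x3f = 21
flags [2+:3] = (word>>2) & 0x7 = 1
id [0+:2] = (word>>0) & 0x3 = 3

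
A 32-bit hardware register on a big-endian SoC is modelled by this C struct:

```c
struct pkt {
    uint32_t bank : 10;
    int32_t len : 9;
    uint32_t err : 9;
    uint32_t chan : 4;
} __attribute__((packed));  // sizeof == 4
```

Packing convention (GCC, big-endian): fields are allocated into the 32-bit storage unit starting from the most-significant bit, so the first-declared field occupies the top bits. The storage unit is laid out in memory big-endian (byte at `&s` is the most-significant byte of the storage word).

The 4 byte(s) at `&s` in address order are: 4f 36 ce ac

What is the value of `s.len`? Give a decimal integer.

[0]=0x4f [1]=0x36 [2]=0xce [3]=0xac (big-endian) → word 0x4f36ceac
bank:10 @ bit 22 → (0x4f36ceac>>22)&0x3ff = 0x13c
len:9 @ bit 13 → (0x4f36ceac>>13)&0x1ff = 0x1b6  ←
err:9 @ bit 4 → (0x4f36ceac>>4)&0x1ff = 0xea
chan:4 @ bit 0 → (0x4f36ceac>>0)&0xf = 0xc
len signed 9b, MSB=1: 438 - 512 = -74

-74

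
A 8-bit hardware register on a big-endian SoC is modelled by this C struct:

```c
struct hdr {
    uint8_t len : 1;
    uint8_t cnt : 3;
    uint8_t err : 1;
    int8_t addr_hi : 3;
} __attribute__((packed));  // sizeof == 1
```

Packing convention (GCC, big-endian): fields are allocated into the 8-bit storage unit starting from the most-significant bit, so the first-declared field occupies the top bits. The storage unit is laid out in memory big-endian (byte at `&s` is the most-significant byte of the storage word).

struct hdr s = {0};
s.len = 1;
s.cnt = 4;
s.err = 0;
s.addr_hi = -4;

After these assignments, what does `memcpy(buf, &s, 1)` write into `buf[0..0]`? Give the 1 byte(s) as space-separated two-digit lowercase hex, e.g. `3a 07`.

c4

len:1 = 1 → 0x1 << 7 → word 0x80
cnt:3 = 4 → 0x4 << 4 → word 0xc0
err:1 = 0 → 0x0 << 3 → word 0xc0
addr_hi:3 = -4 → 0x4 << 0 → word 0xc4
word = 0xc4 → big-endian bytes:
  [0]=0xc4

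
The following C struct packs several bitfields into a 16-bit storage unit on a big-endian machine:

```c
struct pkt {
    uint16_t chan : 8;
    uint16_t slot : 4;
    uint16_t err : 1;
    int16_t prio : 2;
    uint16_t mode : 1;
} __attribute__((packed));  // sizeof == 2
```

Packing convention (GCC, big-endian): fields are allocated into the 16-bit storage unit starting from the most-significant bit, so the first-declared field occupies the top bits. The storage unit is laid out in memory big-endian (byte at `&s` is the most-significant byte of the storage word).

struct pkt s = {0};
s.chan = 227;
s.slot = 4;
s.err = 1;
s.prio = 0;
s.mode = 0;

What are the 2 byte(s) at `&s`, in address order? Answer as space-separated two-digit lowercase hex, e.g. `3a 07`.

chan (8b) val=227 bits=0xe3 at bit 8: 0xe300
slot (4b) val=4 bits=0x4 at bit 4: 0xe340
err (1b) val=1 bits=0x1 at bit 3: 0xe348
prio (2b) val=0 bits=0x0 at bit 1: 0xe348
mode (1b) val=0 bits=0x0 at bit 0: 0xe348
word = 0xe348 → big-endian bytes:
  [0]=0xe3  [1]=0x48

e3 48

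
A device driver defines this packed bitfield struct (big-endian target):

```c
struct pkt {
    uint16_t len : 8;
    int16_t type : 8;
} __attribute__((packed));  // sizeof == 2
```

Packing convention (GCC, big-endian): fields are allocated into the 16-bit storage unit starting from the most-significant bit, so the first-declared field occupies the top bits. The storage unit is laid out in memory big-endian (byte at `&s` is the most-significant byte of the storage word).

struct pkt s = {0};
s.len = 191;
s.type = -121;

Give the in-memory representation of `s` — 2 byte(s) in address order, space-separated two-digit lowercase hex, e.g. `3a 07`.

len (8b) val=191 bits=0xbf at bit 8: 0xbf00
type (8b) val=-121 bits=0x87 at bit 0: 0xbf87
word = 0xbf87 → big-endian bytes:
  [0]=0xbf  [1]=0x87

bf 87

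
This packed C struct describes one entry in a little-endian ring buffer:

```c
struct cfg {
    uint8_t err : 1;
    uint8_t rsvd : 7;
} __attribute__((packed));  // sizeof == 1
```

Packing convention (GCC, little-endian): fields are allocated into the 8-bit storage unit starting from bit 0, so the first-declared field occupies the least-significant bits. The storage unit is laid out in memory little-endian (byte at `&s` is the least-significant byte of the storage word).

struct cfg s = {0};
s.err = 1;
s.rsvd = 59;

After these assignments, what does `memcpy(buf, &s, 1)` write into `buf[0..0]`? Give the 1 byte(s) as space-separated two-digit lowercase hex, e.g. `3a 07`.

[0+:1] err=1 & 0x1 = 0x1; word=0x01
[1+:7] rsvd=59 & 0x7f = 0x3b; word=0x77
word = 0x77 → little-endian bytes:
  [0]=0x77

77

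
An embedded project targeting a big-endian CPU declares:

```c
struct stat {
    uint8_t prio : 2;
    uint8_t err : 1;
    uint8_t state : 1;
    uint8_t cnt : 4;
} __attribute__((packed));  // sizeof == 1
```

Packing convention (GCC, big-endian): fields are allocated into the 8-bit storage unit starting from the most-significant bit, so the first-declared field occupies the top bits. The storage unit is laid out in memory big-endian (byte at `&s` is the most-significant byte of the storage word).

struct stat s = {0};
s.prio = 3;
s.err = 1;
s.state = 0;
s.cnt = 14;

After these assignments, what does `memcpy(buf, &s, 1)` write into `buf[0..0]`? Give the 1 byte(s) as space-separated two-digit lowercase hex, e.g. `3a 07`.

ee

[6+:2] prio=3 & 0x3 = 0x3; word=0xc0
[5+:1] err=1 & 0x1 = 0x1; word=0xe0
[4+:1] state=0 & 0x1 = 0x0; word=0xe0
[0+:4] cnt=14 & 0xf = 0xe; word=0xee
word = 0xee → big-endian bytes:
  [0]=0xee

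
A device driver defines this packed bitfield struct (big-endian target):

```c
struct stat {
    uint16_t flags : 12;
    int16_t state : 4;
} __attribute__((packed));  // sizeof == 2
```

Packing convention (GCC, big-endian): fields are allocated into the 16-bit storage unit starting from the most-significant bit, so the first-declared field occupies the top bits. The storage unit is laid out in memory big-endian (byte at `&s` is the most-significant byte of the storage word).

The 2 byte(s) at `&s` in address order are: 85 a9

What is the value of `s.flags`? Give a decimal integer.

[0]=0x85 [1]=0xa9 (big-endian) → word 0x85a9
flags:12 @ bit 4 → (0x85a9>>4)&0xfff = 0x85a  ←
state:4 @ bit 0 → (0x85a9>>0)&0xf = 0x9

2138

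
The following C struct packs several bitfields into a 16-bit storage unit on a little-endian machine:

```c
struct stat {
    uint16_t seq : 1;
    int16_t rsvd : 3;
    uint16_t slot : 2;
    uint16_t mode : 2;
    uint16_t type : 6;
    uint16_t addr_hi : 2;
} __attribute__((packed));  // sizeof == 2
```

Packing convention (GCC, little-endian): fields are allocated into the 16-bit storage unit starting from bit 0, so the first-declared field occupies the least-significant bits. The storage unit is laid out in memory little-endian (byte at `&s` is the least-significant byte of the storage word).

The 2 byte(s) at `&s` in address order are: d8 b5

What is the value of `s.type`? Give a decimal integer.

[0]=0xd8 [1]=0xb5 (little-endian) → word 0xb5d8
seq:1 @ bit 0 → (0xb5d8>>0)&0x1 = 0x0
rsvd:3 @ bit 1 → (0xb5d8>>1)&0x7 = 0x4
slot:2 @ bit 4 → (0xb5d8>>4)&0x3 = 0x1
mode:2 @ bit 6 → (0xb5d8>>6)&0x3 = 0x3
type:6 @ bit 8 → (0xb5d8>>8)&0x3f = 0x35  ←
addr_hi:2 @ bit 14 → (0xb5d8>>14)&0x3 = 0x2

53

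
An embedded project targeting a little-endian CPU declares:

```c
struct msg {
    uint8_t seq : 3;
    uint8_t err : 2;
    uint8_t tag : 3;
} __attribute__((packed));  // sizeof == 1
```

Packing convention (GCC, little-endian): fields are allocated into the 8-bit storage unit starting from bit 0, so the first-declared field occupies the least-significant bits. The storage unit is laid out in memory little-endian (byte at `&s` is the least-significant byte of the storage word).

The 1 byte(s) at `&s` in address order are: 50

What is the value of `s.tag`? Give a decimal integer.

[0]=0x50 (little-endian) → word 0x50
seq [0+:3] = (word>>0) & 0x7 = 0
err [3+:2] = (word>>3) & 0x3 = 2
tag [5+:3] = (word>>5) & 0x7 = 2  ←

2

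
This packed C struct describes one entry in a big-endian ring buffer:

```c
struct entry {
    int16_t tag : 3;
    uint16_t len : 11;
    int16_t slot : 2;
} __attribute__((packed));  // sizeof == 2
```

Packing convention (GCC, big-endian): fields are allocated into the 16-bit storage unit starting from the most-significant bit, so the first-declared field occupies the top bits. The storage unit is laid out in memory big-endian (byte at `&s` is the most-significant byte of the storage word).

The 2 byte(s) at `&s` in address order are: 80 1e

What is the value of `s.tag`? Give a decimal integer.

[0]=0x80 [1]=0x1e (big-endian) → word 0x801e
tag:3 @ bit 13 → (0x801e>>13)&0x7 = 0x4  ←
len:11 @ bit 2 → (0x801e>>2)&0x7ff = 0x7
slot:2 @ bit 0 → (0x801e>>0)&0x3 = 0x2
tag signed 3b, MSB=1: 4 - 8 = -4

-4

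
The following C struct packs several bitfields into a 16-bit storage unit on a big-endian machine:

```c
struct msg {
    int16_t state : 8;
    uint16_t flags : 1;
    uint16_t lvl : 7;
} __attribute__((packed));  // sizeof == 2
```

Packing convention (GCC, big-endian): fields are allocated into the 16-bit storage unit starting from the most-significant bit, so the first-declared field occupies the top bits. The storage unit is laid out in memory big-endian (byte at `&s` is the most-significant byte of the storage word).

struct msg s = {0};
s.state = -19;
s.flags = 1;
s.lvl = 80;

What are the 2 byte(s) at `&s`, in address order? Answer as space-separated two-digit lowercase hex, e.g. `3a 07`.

state (8b) val=-19 bits=0xed at bit 8: 0xed00
flags (1b) val=1 bits=0x1 at bit 7: 0xed80
lvl (7b) val=80 bits=0x50 at bit 0: 0xedd0
word = 0xedd0 → big-endian bytes:
  [0]=0xed  [1]=0xd0

ed d0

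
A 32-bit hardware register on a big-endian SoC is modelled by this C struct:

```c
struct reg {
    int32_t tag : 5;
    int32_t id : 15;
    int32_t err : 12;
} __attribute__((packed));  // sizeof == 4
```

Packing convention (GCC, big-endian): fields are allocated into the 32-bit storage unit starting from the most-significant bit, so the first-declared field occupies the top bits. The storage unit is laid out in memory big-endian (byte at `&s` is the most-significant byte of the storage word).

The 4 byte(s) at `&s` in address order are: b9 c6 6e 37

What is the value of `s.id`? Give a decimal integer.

[0]=0xb9 [1]=0xc6 [2]=0x6e [3]=0x37 (big-endian) → word 0xb9c66e37
tag [27+:5] = (word>>27) & 0x1f = 23
id [12+:15] = (word>>12) & 0x7fff = 7270  ←
err [0+:12] = (word>>0) & 0xfff = 3639
id signed 15b, MSB=0: value = 7270

7270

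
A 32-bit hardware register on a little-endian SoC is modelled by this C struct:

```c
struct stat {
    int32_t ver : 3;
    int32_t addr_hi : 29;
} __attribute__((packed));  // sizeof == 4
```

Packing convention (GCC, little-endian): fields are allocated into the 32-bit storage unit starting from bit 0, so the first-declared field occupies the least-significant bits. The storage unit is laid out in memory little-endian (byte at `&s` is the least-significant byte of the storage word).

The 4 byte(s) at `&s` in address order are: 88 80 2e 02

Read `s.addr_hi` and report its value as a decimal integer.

4575249

[0]=0x88 [1]=0x80 [2]=0x2e [3]=0x02 (little-endian) → word 0x022e8088
ver [0+:3] = (word>>0) & 0x7 = 0
addr_hi [3+:29] = (word>>3) & 0x1fffffff = 4575249  ←
addr_hi signed 29b, MSB=0: value = 4575249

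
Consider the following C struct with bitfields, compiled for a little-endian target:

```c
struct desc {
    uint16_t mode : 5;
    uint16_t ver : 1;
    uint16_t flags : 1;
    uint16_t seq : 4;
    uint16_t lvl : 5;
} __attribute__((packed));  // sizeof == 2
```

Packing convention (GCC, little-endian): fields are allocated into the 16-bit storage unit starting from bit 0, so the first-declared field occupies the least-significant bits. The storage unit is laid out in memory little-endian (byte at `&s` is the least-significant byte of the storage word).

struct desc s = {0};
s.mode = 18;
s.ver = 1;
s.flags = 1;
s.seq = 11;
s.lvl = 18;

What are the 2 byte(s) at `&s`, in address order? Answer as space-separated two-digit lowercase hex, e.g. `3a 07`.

mode (5b) val=18 bits=0x12 at bit 0: 0x0012
ver (1b) val=1 bits=0x1 at bit 5: 0x0032
flags (1b) val=1 bits=0x1 at bit 6: 0x0072
seq (4b) val=11 bits=0xb at bit 7: 0x05f2
lvl (5b) val=18 bits=0x12 at bit 11: 0x95f2
word = 0x95f2 → little-endian bytes:
  [0]=0xf2  [1]=0x95

f2 95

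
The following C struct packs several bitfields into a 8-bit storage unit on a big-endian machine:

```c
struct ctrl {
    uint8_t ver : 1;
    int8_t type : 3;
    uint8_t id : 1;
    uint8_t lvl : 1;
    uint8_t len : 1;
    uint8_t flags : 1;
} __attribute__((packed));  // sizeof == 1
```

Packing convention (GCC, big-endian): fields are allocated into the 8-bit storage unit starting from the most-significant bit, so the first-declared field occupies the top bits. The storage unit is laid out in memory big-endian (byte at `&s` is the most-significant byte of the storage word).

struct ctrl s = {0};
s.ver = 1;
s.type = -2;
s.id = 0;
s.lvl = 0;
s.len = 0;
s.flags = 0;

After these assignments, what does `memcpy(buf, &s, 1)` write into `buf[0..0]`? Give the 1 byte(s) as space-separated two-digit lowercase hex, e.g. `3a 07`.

e0

ver:1 = 1 → 0x1 << 7 → word 0x80
type:3 = -2 → 0x6 << 4 → word 0xe0
id:1 = 0 → 0x0 << 3 → word 0xe0
lvl:1 = 0 → 0x0 << 2 → word 0xe0
len:1 = 0 → 0x0 << 1 → word 0xe0
flags:1 = 0 → 0x0 << 0 → word 0xe0
word = 0xe0 → big-endian bytes:
  [0]=0xe0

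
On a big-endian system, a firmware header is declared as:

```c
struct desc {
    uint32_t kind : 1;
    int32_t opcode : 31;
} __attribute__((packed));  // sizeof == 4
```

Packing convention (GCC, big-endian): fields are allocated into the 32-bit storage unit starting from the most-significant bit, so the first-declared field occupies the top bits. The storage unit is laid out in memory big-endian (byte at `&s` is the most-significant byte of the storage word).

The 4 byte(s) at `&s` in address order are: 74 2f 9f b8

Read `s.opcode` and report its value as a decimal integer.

[0]=0x74 [1]=0x2f [2]=0x9f [3]=0xb8 (big-endian) → word 0x742f9fb8
kind:1 @ bit 31 → (0x742f9fb8>>31)&0x1 = 0x0
opcode:31 @ bit 0 → (0x742f9fb8>>0)&0x7fffffff = 0x742f9fb8  ←
opcode signed 31b, MSB=1: 1949278136 - 2147483648 = -198205512

-198205512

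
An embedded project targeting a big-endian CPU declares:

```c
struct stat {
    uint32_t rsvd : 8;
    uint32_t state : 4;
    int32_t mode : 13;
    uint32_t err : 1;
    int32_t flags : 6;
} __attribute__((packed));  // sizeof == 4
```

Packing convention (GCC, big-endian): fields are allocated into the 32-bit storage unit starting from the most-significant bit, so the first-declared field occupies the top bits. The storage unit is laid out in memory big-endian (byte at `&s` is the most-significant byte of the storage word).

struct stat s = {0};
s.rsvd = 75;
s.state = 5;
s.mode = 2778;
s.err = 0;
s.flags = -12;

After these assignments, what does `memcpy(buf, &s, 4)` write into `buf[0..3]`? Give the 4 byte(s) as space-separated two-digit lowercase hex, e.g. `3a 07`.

[24+:8] rsvd=75 & 0xff = 0x4b; word=0x4b000000
[20+:4] state=5 & 0xf = 0x5; word=0x4b500000
[7+:13] mode=2778 & 0x1fff = 0xada; word=0x4b556d00
[6+:1] err=0 & 0x1 = 0x0; word=0x4b556d00
[0+:6] flags=-12 & 0x3f = 0x34; word=0x4b556d34
word = 0x4b556d34 → big-endian bytes:
  [0]=0x4b  [1]=0x55  [2]=0x6d  [3]=0x34

4b 55 6d 34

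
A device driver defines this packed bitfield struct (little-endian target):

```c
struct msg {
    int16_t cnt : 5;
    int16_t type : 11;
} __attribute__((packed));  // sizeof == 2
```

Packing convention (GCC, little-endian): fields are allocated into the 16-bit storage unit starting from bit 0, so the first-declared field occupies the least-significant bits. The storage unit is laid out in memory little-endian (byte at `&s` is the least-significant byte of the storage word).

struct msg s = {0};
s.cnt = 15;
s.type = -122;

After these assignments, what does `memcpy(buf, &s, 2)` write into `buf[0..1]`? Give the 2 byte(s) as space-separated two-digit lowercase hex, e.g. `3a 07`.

cf f0

[0+:5] cnt=15 & 0x1f = 0xf; word=0x000f
[5+:11] type=-122 & 0x7ff = 0x786; word=0xf0cf
word = 0xf0cf → little-endian bytes:
  [0]=0xcf  [1]=0xf0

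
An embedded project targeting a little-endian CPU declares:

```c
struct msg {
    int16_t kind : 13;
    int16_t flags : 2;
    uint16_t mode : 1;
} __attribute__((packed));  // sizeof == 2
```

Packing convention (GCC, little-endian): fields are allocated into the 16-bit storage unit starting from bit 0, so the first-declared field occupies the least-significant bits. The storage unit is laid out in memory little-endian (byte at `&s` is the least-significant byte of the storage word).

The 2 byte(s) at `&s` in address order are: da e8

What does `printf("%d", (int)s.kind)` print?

[0]=0xda [1]=0xe8 (little-endian) → word 0xe8da
kind [0+:13] = (word>>0) & 0x1fff = 2266  ←
flags [13+:2] = (word>>13) & 0x3 = 3
mode [15+:1] = (word>>15) & 0x1 = 1
kind signed 13b, MSB=0: value = 2266

2266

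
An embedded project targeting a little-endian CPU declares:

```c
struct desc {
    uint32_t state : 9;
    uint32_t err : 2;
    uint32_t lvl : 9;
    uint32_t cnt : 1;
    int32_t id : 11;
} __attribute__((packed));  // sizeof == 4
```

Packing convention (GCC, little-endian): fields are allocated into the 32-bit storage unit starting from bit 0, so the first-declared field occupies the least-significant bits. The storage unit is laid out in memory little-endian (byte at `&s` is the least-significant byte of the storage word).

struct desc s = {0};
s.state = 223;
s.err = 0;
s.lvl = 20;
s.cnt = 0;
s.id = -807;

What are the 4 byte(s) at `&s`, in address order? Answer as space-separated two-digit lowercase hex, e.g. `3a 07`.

df a0 20 9b

[0+:9] state=223 & 0x1ff = 0xdf; word=0x000000df
[9+:2] err=0 & 0x3 = 0x0; word=0x000000df
[11+:9] lvl=20 & 0x1ff = 0x14; word=0x0000a0df
[20+:1] cnt=0 & 0x1 = 0x0; word=0x0000a0df
[21+:11] id=-807 & 0x7ff = 0x4d9; word=0x9b20a0df
word = 0x9b20a0df → little-endian bytes:
  [0]=0xdf  [1]=0xa0  [2]=0x20  [3]=0x9b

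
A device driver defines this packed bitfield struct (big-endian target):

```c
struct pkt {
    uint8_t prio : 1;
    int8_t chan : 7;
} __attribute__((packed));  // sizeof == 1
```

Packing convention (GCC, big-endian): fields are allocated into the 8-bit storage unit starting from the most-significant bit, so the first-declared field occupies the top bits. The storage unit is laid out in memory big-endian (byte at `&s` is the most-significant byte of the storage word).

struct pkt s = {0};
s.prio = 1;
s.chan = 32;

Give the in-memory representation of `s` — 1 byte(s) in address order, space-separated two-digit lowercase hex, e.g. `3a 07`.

a0

prio (1b) val=1 bits=0x1 at bit 7: 0x80
chan (7b) val=32 bits=0x20 at bit 0: 0xa0
word = 0xa0 → big-endian bytes:
  [0]=0xa0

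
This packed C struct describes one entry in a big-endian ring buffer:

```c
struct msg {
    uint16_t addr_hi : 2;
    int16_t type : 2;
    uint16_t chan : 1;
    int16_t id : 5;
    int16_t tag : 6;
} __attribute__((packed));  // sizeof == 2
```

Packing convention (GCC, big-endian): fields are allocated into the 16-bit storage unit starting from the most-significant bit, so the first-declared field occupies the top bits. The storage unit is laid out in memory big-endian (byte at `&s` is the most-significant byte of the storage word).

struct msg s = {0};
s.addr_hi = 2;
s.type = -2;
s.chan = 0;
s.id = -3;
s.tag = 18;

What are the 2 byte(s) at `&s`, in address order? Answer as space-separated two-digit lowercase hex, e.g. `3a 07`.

[14+:2] addr_hi=2 & 0x3 = 0x2; word=0x8000
[12+:2] type=-2 & 0x3 = 0x2; word=0xa000
[11+:1] chan=0 & 0x1 = 0x0; word=0xa000
[6+:5] id=-3 & 0x1f = 0x1d; word=0xa740
[0+:6] tag=18 & 0x3f = 0x12; word=0xa752
word = 0xa752 → big-endian bytes:
  [0]=0xa7  [1]=0x52

a7 52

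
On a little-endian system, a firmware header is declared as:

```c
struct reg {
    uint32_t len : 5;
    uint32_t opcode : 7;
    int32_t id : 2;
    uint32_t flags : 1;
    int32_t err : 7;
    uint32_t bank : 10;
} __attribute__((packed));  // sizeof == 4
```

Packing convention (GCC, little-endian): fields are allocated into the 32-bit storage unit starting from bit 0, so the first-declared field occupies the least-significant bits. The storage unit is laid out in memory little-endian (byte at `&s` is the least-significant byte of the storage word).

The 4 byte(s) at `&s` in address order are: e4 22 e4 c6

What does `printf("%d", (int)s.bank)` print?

795

[0]=0xe4 [1]=0x22 [2]=0xe4 [3]=0xc6 (little-endian) → word 0xc6e422e4
len:5 @ bit 0 → (0xc6e422e4>>0)&0x1f = 0x4
opcode:7 @ bit 5 → (0xc6e422e4>>5)&0x7f = 0x17
id:2 @ bit 12 → (0xc6e422e4>>12)&0x3 = 0x2
flags:1 @ bit 14 → (0xc6e422e4>>14)&0x1 = 0x0
err:7 @ bit 15 → (0xc6e422e4>>15)&0x7f = 0x48
bank:10 @ bit 22 → (0xc6e422e4>>22)&0x3ff = 0x31b  ←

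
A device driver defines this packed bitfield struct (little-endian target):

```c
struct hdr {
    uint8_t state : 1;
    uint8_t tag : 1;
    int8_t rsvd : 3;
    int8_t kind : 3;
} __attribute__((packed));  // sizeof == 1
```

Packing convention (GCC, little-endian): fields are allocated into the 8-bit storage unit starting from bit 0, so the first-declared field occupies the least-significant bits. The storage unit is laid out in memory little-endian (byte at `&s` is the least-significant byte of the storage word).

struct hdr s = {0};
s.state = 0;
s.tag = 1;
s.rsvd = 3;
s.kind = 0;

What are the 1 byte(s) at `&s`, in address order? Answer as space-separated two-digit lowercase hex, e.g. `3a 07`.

0e

[0+:1] state=0 & 0x1 = 0x0; word=0x00
[1+:1] tag=1 & 0x1 = 0x1; word=0x02
[2+:3] rsvd=3 & 0x7 = 0x3; word=0x0e
[5+:3] kind=0 & 0x7 = 0x0; word=0x0e
word = 0x0e → little-endian bytes:
  [0]=0x0e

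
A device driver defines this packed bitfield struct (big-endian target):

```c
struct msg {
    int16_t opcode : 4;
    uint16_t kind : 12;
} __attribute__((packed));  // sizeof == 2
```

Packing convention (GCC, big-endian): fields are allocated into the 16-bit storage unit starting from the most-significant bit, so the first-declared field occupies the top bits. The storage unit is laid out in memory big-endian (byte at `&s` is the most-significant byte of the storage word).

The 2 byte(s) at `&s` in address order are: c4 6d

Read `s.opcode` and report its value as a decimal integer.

[0]=0xc4 [1]=0x6d (big-endian) → word 0xc46d
opcode [12+:4] = (word>>12) & 0xf = 12  ←
kind [0+:12] = (word>>0) & 0xfff = 1133
opcode signed 4b, MSB=1: 12 - 16 = -4

-4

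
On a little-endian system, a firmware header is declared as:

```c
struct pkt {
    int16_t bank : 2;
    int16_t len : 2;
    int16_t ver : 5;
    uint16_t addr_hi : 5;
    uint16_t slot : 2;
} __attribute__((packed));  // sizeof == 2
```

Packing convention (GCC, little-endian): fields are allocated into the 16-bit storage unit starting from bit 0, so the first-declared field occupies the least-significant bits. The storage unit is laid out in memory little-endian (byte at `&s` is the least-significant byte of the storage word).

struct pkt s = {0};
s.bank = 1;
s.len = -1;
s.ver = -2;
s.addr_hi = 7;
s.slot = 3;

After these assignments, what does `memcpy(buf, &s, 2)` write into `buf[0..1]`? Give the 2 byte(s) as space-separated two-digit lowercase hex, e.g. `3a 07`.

bank:2 = 1 → 0x1 << 0 → word 0x0001
len:2 = -1 → 0x3 << 2 → word 0x000d
ver:5 = -2 → 0x1e << 4 → word 0x01ed
addr_hi:5 = 7 → 0x7 << 9 → word 0x0fed
slot:2 = 3 → 0x3 << 14 → word 0xcfed
word = 0xcfed → little-endian bytes:
  [0]=0xed  [1]=0xcf

ed cf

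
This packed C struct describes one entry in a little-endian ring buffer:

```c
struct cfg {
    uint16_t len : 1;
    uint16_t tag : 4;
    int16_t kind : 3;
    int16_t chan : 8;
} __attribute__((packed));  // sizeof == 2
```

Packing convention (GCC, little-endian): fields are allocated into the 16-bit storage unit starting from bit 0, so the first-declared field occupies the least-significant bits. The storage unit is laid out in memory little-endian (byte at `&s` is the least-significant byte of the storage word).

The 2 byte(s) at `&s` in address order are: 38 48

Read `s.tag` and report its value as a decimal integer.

12

[0]=0x38 [1]=0x48 (little-endian) → word 0x4838
len [0+:1] = (word>>0) & 0x1 = 0
tag [1+:4] = (word>>1) & 0xf = 12  ←
kind [5+:3] = (word>>5) & 0x7 = 1
chan [8+:8] = (word>>8) & 0xff = 72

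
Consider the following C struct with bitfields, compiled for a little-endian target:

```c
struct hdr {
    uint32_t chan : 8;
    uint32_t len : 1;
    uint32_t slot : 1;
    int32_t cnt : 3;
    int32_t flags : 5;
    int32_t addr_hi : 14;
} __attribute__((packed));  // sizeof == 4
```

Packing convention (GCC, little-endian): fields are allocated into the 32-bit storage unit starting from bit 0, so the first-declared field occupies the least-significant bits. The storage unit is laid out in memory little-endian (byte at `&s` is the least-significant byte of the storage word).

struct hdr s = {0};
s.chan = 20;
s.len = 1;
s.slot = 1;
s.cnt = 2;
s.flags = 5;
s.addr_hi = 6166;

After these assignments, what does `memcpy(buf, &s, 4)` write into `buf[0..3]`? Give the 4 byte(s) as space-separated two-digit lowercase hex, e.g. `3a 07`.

14 ab 58 60

[0+:8] chan=20 & 0xff = 0x14; word=0x00000014
[8+:1] len=1 & 0x1 = 0x1; word=0x00000114
[9+:1] slot=1 & 0x1 = 0x1; word=0x00000314
[10+:3] cnt=2 & 0x7 = 0x2; word=0x00000b14
[13+:5] flags=5 & 0x1f = 0x5; word=0x0000ab14
[18+:14] addr_hi=6166 & 0x3fff = 0x1816; word=0x6058ab14
word = 0x6058ab14 → little-endian bytes:
  [0]=0x14  [1]=0xab  [2]=0x58  [3]=0x60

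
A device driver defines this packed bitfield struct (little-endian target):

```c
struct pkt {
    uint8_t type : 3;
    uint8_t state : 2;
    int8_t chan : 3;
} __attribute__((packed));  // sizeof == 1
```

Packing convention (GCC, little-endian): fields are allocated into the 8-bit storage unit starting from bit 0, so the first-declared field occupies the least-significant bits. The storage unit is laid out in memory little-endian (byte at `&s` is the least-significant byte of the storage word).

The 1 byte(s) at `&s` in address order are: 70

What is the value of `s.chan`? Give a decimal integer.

[0]=0x70 (little-endian) → word 0x70
type:3 @ bit 0 → (0x70>>0)&0x7 = 0x0
state:2 @ bit 3 → (0x70>>3)&0x3 = 0x2
chan:3 @ bit 5 → (0x70>>5)&0x7 = 0x3  ←
chan signed 3b, MSB=0: value = 3

3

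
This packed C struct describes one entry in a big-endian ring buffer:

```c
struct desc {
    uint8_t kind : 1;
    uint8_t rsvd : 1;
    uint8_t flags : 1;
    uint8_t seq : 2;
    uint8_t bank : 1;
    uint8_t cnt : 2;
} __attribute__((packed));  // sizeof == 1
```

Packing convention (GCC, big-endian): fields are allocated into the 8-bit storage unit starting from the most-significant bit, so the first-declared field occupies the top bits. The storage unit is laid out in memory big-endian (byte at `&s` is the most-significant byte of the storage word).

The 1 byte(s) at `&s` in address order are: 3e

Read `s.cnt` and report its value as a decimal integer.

[0]=0x3e (big-endian) → word 0x3e
kind:1 @ bit 7 → (0x3e>>7)&0x1 = 0x0
rsvd:1 @ bit 6 → (0x3e>>6)&0x1 = 0x0
flags:1 @ bit 5 → (0x3e>>5)&0x1 = 0x1
seq:2 @ bit 3 → (0x3e>>3)&0x3 = 0x3
bank:1 @ bit 2 → (0x3e>>2)&0x1 = 0x1
cnt:2 @ bit 0 → (0x3e>>0)&0x3 = 0x2  ←

2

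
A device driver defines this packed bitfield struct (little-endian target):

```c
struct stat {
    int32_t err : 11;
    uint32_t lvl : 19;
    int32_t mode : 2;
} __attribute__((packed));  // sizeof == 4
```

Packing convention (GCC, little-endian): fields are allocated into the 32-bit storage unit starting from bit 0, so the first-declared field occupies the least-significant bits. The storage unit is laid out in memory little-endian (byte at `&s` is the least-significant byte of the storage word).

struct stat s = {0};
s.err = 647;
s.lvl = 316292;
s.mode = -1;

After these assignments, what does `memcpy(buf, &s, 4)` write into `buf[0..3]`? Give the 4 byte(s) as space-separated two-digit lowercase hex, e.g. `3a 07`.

87 22 9c e6

[0+:11] err=647 & 0x7ff = 0x287; word=0x00000287
[11+:19] lvl=316292 & 0x7ffff = 0x4d384; word=0x269c2287
[30+:2] mode=-1 & 0x3 = 0x3; word=0xe69c2287
word = 0xe69c2287 → little-endian bytes:
  [0]=0x87  [1]=0x22  [2]=0x9c  [3]=0xe6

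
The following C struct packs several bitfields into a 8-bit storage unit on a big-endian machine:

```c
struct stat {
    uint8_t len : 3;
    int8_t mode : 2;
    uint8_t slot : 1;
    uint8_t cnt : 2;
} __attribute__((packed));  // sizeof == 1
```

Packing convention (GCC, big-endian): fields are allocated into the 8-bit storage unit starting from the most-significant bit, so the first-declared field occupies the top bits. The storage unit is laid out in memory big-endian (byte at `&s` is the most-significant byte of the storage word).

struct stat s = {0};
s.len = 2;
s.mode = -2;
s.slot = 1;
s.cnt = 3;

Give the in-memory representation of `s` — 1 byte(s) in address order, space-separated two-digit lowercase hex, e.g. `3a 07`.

len:3 = 2 → 0x2 << 5 → word 0x40
mode:2 = -2 → 0x2 << 3 → word 0x50
slot:1 = 1 → 0x1 << 2 → word 0x54
cnt:2 = 3 → 0x3 << 0 → word 0x57
word = 0x57 → big-endian bytes:
  [0]=0x57

57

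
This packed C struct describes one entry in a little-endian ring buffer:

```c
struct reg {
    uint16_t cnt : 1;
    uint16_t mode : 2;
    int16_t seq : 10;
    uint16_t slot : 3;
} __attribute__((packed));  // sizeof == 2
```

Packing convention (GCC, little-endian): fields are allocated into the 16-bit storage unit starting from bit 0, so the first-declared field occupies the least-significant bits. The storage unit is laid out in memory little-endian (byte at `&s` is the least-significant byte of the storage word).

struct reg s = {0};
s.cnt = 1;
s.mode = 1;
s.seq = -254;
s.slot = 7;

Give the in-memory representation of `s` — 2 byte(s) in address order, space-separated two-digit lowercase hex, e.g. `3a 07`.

13 f8

cnt (1b) val=1 bits=0x1 at bit 0: 0x0001
mode (2b) val=1 bits=0x1 at bit 1: 0x0003
seq (10b) val=-254 bits=0x302 at bit 3: 0x1813
slot (3b) val=7 bits=0x7 at bit 13: 0xf813
word = 0xf813 → little-endian bytes:
  [0]=0x13  [1]=0xf8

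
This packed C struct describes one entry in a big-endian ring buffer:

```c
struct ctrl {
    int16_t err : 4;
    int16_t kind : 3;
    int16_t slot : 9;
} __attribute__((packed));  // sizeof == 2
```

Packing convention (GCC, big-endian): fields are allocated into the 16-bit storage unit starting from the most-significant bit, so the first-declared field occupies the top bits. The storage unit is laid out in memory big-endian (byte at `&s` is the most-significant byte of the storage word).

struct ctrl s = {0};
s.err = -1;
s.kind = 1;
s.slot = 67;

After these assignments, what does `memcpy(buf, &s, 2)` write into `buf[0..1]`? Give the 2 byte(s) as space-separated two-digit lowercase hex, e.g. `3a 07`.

f2 43

err (4b) val=-1 bits=0xf at bit 12: 0xf000
kind (3b) val=1 bits=0x1 at bit 9: 0xf200
slot (9b) val=67 bits=0x43 at bit 0: 0xf243
word = 0xf243 → big-endian bytes:
  [0]=0xf2  [1]=0x43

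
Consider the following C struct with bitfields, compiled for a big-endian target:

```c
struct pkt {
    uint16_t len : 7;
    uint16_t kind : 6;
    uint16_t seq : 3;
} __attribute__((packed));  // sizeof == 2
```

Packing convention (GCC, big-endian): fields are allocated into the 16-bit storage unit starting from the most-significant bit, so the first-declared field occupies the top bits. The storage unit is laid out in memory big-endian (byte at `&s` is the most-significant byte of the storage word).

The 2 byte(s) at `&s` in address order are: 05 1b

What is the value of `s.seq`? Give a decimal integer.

[0]=0x05 [1]=0x1b (big-endian) → word 0x051b
len:7 @ bit 9 → (0x051b>>9)&0x7f = 0x2
kind:6 @ bit 3 → (0x051b>>3)&0x3f = 0x23
seq:3 @ bit 0 → (0x051b>>0)&0x7 = 0x3  ←

3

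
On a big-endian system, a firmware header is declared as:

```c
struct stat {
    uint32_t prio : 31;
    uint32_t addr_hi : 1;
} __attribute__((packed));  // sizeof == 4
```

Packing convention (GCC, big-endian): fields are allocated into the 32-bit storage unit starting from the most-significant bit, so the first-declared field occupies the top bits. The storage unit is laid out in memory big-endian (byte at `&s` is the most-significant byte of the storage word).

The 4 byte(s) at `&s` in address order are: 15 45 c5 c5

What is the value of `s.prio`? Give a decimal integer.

178447074

[0]=0x15 [1]=0x45 [2]=0xc5 [3]=0xc5 (big-endian) → word 0x1545c5c5
prio [1+:31] = (word>>1) & 0x7fffffff = 178447074  ←
addr_hi [0+:1] = (word>>0) & 0x1 = 1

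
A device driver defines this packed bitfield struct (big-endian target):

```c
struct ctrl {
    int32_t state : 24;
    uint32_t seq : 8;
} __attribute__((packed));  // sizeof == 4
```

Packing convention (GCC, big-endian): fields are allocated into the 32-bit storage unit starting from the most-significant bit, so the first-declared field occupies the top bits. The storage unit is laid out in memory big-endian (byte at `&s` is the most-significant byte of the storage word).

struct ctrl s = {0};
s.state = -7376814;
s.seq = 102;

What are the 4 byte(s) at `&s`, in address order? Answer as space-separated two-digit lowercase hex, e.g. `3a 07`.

state (24b) val=-7376814 bits=0x8f7052 at bit 8: 0x8f705200
seq (8b) val=102 bits=0x66 at bit 0: 0x8f705266
word = 0x8f705266 → big-endian bytes:
  [0]=0x8f  [1]=0x70  [2]=0x52  [3]=0x66

8f 70 52 66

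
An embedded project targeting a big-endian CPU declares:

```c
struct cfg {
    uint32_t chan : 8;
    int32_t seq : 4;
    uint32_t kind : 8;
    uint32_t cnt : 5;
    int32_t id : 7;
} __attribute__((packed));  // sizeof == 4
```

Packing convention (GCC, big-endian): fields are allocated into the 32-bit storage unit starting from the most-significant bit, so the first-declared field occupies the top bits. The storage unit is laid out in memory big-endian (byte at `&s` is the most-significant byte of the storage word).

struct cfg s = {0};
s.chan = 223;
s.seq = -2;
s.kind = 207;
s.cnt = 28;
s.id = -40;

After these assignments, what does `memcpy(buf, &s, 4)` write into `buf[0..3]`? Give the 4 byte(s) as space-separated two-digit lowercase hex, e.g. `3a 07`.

df ec fe 58

chan (8b) val=223 bits=0xdf at bit 24: 0xdf000000
seq (4b) val=-2 bits=0xe at bit 20: 0xdfe00000
kind (8b) val=207 bits=0xcf at bit 12: 0xdfecf000
cnt (5b) val=28 bits=0x1c at bit 7: 0xdfecfe00
id (7b) val=-40 bits=0x58 at bit 0: 0xdfecfe58
word = 0xdfecfe58 → big-endian bytes:
  [0]=0xdf  [1]=0xec  [2]=0xfe  [3]=0x58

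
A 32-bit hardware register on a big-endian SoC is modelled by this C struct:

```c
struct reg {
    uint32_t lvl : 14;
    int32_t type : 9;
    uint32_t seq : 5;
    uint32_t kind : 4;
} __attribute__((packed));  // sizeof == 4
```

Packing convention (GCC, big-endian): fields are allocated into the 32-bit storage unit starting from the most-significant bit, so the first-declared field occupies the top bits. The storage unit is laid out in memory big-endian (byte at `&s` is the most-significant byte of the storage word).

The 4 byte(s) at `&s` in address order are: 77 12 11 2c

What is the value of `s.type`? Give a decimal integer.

[0]=0x77 [1]=0x12 [2]=0x11 [3]=0x2c (big-endian) → word 0x7712112c
lvl:14 @ bit 18 → (0x7712112c>>18)&0x3fff = 0x1dc4
type:9 @ bit 9 → (0x7712112c>>9)&0x1ff = 0x108  ←
seq:5 @ bit 4 → (0x7712112c>>4)&0x1f = 0x12
kind:4 @ bit 0 → (0x7712112c>>0)&0xf = 0xc
type signed 9b, MSB=1: 264 - 512 = -248

-248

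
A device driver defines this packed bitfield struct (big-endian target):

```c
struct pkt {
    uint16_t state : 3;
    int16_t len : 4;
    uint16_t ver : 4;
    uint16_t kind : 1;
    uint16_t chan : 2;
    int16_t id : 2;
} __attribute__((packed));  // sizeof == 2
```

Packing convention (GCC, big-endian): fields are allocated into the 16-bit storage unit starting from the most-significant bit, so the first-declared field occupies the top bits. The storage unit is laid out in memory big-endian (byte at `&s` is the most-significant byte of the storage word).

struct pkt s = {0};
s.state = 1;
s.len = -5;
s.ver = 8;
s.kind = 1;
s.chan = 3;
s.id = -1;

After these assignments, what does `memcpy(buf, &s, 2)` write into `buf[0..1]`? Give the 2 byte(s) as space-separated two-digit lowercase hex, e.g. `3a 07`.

state:3 = 1 → 0x1 << 13 → word 0x2000
len:4 = -5 → 0xb << 9 → word 0x3600
ver:4 = 8 → 0x8 << 5 → word 0x3700
kind:1 = 1 → 0x1 << 4 → word 0x3710
chan:2 = 3 → 0x3 << 2 → word 0x371c
id:2 = -1 → 0x3 << 0 → word 0x371f
word = 0x371f → big-endian bytes:
  [0]=0x37  [1]=0x1f

37 1f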